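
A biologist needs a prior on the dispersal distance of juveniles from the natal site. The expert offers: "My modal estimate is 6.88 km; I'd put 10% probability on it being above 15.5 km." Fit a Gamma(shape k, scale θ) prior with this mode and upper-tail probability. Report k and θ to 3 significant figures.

k ≈ 3.92, θ ≈ 2.36

Gamma(k,θ) with k>1 has mode (k−1)θ, so θ = 6.88/(k−1).
Need P(X < 15.5) = 0.9 with θ tied to k this way. Start at k = 2, θ = 6.88: P(X<15.5) ≈ 0.658.
Too low — raise k to concentrate. Iterating converges to k ≈ 3.92.
Then θ = 6.88/(3.92−1) ≈ 2.36.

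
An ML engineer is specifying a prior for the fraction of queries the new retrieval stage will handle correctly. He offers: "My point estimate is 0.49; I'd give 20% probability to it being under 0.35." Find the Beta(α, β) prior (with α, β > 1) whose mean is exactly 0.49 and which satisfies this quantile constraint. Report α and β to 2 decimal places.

α ≈ 4.50, β ≈ 4.68

With mean 0.49 fixed, write α = 0.49s, β = 0.51s where s = α+β.
Need P(θ < 0.35) = 0.2 under Beta(0.49s, 0.51s). Normal approximation: (q−m)/√(m(1−m)/s) ≈ z_{0.2} = -0.842, so s ≈ 0.49·0.51·(-0.842)²/(0.35−0.49)² = 9.0.
At s = 9.0: P(θ<0.35) ≈ 0.202. Adjusting to match 0.2 gives s ≈ 9.18.
So α = 0.49·9.18 ≈ 4.50, β = 0.51·9.18 ≈ 4.68.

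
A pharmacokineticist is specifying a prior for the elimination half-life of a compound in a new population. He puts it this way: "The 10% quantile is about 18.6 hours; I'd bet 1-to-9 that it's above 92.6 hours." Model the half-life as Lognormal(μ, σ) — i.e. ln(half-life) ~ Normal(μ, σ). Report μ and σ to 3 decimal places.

If T ~ Lognormal(μ,σ) then ln T ~ Normal(μ,σ), so the p-quantile of ln T is μ + z_p·σ.
ln(18.6) = 2.923 and ln(92.6) = 4.528; z_{0.1} = -1.282, z_{0.9} = 1.282.
σ = (4.528 − 2.923)/(1.282 − (-1.282)) = 0.626.
μ = 2.923 − (-1.282)·0.626 = 3.726.

μ ≈ 3.726, σ ≈ 0.626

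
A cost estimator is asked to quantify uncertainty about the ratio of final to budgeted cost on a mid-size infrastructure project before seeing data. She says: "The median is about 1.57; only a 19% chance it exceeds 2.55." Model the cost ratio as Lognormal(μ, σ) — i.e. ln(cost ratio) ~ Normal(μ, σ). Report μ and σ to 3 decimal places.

If T ~ Lognormal(μ,σ) then ln T ~ Normal(μ,σ), so the p-quantile of ln T is μ + z_p·σ.
ln(1.57) = 0.4511 and ln(2.55) = 0.9361; z_{0.5} = 0, z_{0.81} = 0.8779.
σ = (0.9361 − 0.4511)/(0.8779 − (0)) = 0.552.
μ = 0.4511 − (0)·0.552 = 0.451.

μ ≈ 0.451, σ ≈ 0.552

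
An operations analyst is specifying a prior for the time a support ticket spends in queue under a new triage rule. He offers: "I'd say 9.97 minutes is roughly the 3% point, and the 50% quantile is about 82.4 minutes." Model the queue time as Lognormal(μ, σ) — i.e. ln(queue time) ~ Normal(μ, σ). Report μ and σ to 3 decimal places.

μ ≈ 4.412, σ ≈ 1.123

If T ~ Lognormal(μ,σ) then ln T ~ Normal(μ,σ), so the p-quantile of ln T is μ + z_p·σ.
ln(9.97) = 2.3 and ln(82.4) = 4.412; z_{0.03} = -1.881, z_{0.5} = 0.
σ = (4.412 − 2.3)/(0 − (-1.881)) = 1.123.
μ = 2.3 − (-1.881)·1.123 = 4.412.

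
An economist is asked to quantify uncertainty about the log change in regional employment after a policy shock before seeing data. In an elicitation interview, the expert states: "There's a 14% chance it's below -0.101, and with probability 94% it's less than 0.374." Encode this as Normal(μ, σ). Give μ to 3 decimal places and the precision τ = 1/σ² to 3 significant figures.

μ = 0.094, τ = 30.8

The p-quantile of Normal(μ,σ) is μ + z_p·σ, with z_{0.14} = -1.08 and z_{0.94} = 1.555.
Eliminate σ: μ = (z₂·x₁ − z₁·x₂)/(z₂ − z₁) = (1.555·-0.101 − (-1.08)·0.374)/2.635 = 0.094.
Then σ = (x₂ − x₁)/(z₂ − z₁) = (0.374 − -0.101)/2.635 = 0.180.
Precision τ = 1/σ² = 1/0.1803² = 30.8.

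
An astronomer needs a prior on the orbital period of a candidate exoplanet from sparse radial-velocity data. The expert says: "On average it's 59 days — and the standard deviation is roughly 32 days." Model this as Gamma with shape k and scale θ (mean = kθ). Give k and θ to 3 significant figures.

For Gamma(k, scale θ): mean = kθ, variance = kθ², so CV = 1/√k.
CV = SD/mean = 32/59 = 0.5424, hence k = 1/CV² = 3.4.
Then θ = mean/k = 59/3.4 = 17.4.

k ≈ 3.4, θ ≈ 17.4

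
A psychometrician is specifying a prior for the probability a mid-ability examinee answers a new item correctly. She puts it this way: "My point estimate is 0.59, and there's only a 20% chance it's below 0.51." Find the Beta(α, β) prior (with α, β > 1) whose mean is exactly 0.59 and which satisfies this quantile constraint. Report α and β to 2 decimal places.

α ≈ 15.60, β ≈ 10.84

With mean 0.59 fixed, write α = 0.59s, β = 0.41s where s = α+β.
Need P(θ < 0.51) = 0.2 under Beta(0.59s, 0.41s). Normal approximation: (q−m)/√(m(1−m)/s) ≈ z_{0.2} = -0.842, so s ≈ 0.59·0.41·(-0.842)²/(0.51−0.59)² = 26.8.
At s = 26.8: P(θ<0.51) ≈ 0.199. Adjusting to match 0.2 gives s ≈ 26.45.
So α = 0.59·26.45 ≈ 15.60, β = 0.41·26.45 ≈ 10.84.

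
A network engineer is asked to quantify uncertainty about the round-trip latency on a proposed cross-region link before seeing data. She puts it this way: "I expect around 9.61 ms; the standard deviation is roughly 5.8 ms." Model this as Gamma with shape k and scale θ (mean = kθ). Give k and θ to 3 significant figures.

For Gamma(k, scale θ): mean = kθ, variance = kθ², so CV = 1/√k.
CV = SD/mean = 5.8/9.61 = 0.6035, hence k = 1/CV² = 2.75.
Then θ = mean/k = 9.61/2.75 = 3.5.

k ≈ 2.75, θ ≈ 3.5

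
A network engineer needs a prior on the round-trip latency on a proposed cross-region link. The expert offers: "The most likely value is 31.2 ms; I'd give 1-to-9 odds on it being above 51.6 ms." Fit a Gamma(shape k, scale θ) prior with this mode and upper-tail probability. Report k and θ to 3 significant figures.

k ≈ 8.46, θ ≈ 4.19

Gamma(k,θ) with k>1 has mode (k−1)θ, so θ = 31.2/(k−1).
Need P(X < 51.6) = 0.9 with θ tied to k this way. Start at k = 2, θ = 31.2: P(X<51.6) ≈ 0.492.
Too low — raise k to concentrate. Iterating converges to k ≈ 8.46.
Then θ = 31.2/(8.46−1) ≈ 4.19.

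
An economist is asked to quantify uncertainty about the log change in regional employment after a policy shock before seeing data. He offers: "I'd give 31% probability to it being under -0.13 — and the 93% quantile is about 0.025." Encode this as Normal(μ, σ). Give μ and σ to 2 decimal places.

μ = -0.09, σ = 0.08

The p-quantile of Normal(μ,σ) is μ + z_p·σ, with z_{0.31} = -0.4959 and z_{0.93} = 1.476.
Eliminate σ: μ = (z₂·x₁ − z₁·x₂)/(z₂ − z₁) = (1.476·-0.13 − (-0.4959)·0.025)/1.972 = -0.09.
Then σ = (x₂ − x₁)/(z₂ − z₁) = (0.025 − -0.13)/1.972 = 0.08.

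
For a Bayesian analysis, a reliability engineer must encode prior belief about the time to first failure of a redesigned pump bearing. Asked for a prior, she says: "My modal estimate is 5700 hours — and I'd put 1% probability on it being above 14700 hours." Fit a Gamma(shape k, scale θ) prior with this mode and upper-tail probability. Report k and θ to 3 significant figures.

k ≈ 6.19, θ ≈ 1100

Gamma(k,θ) with k>1 has mode (k−1)θ, so θ = 5700/(k−1).
Need P(X < 14700) = 0.99 with θ tied to k this way. Start at k = 2, θ = 5700: P(X<14700) ≈ 0.729.
Too low — raise k to concentrate. Iterating converges to k ≈ 6.19.
Then θ = 5700/(6.19−1) ≈ 1100.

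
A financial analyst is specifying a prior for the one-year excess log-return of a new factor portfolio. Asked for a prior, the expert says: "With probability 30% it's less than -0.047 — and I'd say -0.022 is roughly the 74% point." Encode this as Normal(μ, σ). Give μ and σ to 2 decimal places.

μ = -0.04, σ = 0.02

The p-quantile of Normal(μ,σ) is μ + z_p·σ, with z_{0.3} = -0.5244 and z_{0.74} = 0.6433.
Eliminate σ: μ = (z₂·x₁ − z₁·x₂)/(z₂ − z₁) = (0.6433·-0.047 − (-0.5244)·-0.022)/1.168 = -0.04.
Then σ = (x₂ − x₁)/(z₂ − z₁) = (-0.022 − -0.047)/1.168 = 0.02.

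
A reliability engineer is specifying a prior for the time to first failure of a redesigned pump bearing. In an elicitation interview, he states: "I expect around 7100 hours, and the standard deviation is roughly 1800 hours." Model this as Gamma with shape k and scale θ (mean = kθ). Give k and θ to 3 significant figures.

k ≈ 15.6, θ ≈ 456

For Gamma(k, scale θ): mean = kθ, variance = kθ², so CV = 1/√k.
CV = SD/mean = 1800/7100 = 0.2535, hence k = 1/CV² = 15.6.
Then θ = mean/k = 7100/15.6 = 456.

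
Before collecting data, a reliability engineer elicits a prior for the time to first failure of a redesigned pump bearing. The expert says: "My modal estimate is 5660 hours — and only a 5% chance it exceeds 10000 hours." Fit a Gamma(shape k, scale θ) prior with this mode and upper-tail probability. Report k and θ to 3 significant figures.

k ≈ 9.61, θ ≈ 657

Gamma(k,θ) with k>1 has mode (k−1)θ, so θ = 5660/(k−1).
Need P(X < 10000) = 0.95 with θ tied to k this way. Start at k = 2, θ = 5660: P(X<10000) ≈ 0.527.
Too low — raise k to concentrate. Iterating converges to k ≈ 9.61.
Then θ = 5660/(9.61−1) ≈ 657.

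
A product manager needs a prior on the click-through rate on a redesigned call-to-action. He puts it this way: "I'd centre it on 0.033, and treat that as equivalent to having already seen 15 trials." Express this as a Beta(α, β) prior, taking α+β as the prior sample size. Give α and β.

Under the effective-sample-size interpretation, Beta(α, β) has prior mean α/(α+β) and prior sample size α+β.
So α+β = 15 and α/(α+β) = 0.033, giving α = 0.033·15 = 0.495 and β = 15 − 0.495 = 14.505.

α = 0.495, β = 14.505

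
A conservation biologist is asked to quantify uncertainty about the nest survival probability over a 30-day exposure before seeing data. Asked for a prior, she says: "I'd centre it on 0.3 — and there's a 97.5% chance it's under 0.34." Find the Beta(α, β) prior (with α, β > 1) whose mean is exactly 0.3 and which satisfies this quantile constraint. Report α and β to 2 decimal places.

With mean 0.3 fixed, write α = 0.3s, β = 0.7s where s = α+β.
Need P(θ < 0.34) = 0.975 under Beta(0.3s, 0.7s). Normal approximation: (q−m)/√(m(1−m)/s) ≈ z_{0.975} = 1.96, so s ≈ 0.3·0.7·(1.96)²/(0.34−0.3)² = 504.2.
At s = 504.2: P(θ<0.34) ≈ 0.973. Adjusting to match 0.975 gives s ≈ 521.46.
So α = 0.3·521.46 ≈ 156.44, β = 0.7·521.46 ≈ 365.02.

α ≈ 156.44, β ≈ 365.02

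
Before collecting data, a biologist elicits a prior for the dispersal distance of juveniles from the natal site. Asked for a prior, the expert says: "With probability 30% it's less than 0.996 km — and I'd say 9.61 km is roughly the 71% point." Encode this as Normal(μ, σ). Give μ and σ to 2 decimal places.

For Normal(μ,σ), the p-quantile is μ + z_p·σ. Here z_{0.3} = -0.5244, z_{0.71} = 0.5534.
So 0.996 = μ − 0.5244σ and 9.61 = μ + 0.5534σ.
Subtracting: σ = (9.61 − 0.996)/(0.5534 − (-0.5244)) = 7.99.
Then μ = 0.996 − (-0.5244)·7.99 = 5.19.

μ = 5.19, σ = 7.99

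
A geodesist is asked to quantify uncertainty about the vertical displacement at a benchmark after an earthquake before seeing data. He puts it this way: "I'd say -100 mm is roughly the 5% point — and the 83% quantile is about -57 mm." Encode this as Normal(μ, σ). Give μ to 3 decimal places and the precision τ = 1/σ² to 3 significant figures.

μ = -72.786, τ = 0.00365

The p-quantile of Normal(μ,σ) is μ + z_p·σ, with z_{0.05} = -1.645 and z_{0.83} = 0.9542.
Eliminate σ: μ = (z₂·x₁ − z₁·x₂)/(z₂ − z₁) = (0.9542·-100 − (-1.645)·-57)/2.599 = -72.786.
Then σ = (x₂ − x₁)/(z₂ − z₁) = (-57 − -100)/2.599 = 16.545.
Precision τ = 1/σ² = 1/16.54² = 0.00365.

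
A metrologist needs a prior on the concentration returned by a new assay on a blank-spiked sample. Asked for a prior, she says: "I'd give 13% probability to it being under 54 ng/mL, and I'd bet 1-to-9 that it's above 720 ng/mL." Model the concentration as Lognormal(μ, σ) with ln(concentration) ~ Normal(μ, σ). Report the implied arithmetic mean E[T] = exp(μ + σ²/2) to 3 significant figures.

E[T] ≈ 324 ng/mL

If T ~ Lognormal(μ,σ) then ln T ~ Normal(μ,σ), so the p-quantile of ln T is μ + z_p·σ.
ln(54) = 3.989 and ln(720) = 6.579; z_{0.13} = -1.126, z_{0.9} = 1.282.
σ = (6.579 − 3.989)/(1.282 − (-1.126)) = 1.076.
μ = 3.989 − (-1.126)·1.076 = 5.201.
E[T] = exp(μ + σ²/2) = exp(5.201 + 0.5786) = 324 ng/mL.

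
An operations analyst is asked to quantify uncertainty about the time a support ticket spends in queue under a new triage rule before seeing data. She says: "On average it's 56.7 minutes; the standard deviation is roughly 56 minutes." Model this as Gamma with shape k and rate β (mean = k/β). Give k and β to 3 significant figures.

k ≈ 1.03, β ≈ 0.0181

For Gamma(k, rate β): mean = k/β, variance = k/β², so CV = 1/√k.
CV = SD/mean = 56/56.7 = 0.9877, hence k = 1/CV² = 1.03.
Then β = k/mean = 1.03/56.7 = 0.0181.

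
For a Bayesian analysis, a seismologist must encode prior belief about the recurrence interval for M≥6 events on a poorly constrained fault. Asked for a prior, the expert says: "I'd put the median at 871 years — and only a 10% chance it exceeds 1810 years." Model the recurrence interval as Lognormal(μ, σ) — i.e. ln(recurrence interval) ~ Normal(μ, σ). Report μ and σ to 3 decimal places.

If T ~ Lognormal(μ,σ) then ln T ~ Normal(μ,σ), so the p-quantile of ln T is μ + z_p·σ.
ln(871) = 6.77 and ln(1810) = 7.501; z_{0.5} = 0, z_{0.9} = 1.282.
σ = (7.501 − 6.77)/(1.282 − (0)) = 0.571.
μ = 6.77 − (0)·0.571 = 6.770.

μ ≈ 6.770, σ ≈ 0.571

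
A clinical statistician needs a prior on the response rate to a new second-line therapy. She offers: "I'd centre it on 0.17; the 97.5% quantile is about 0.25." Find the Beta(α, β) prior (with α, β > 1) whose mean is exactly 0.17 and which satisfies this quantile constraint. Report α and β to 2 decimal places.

With mean 0.17 fixed, write α = 0.17s, β = 0.83s where s = α+β.
Need P(θ < 0.25) = 0.975 under Beta(0.17s, 0.83s). Normal approximation: (q−m)/√(m(1−m)/s) ≈ z_{0.975} = 1.96, so s ≈ 0.17·0.83·(1.96)²/(0.25−0.17)² = 84.7.
At s = 84.7: P(θ<0.25) ≈ 0.966. Adjusting to match 0.975 gives s ≈ 98.00.
So α = 0.17·98.00 ≈ 16.66, β = 0.83·98.00 ≈ 81.34.

α ≈ 16.66, β ≈ 81.34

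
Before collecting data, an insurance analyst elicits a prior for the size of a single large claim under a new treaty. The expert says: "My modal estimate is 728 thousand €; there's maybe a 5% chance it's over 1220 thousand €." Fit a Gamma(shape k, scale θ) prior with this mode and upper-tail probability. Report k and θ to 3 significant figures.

Gamma(k,θ) with k>1 has mode (k−1)θ, so θ = 728/(k−1).
Need P(X < 1220) = 0.95 with θ tied to k this way. Start at k = 2, θ = 728: P(X<1220) ≈ 0.499.
Too low — raise k to concentrate. Iterating converges to k ≈ 11.5.
Then θ = 728/(11.5−1) ≈ 69.5.

k ≈ 11.5, θ ≈ 69.5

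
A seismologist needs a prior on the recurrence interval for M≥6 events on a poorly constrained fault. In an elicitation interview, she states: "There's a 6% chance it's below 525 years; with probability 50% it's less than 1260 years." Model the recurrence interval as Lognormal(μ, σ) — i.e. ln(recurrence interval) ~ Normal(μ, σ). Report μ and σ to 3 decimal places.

If T ~ Lognormal(μ,σ) then ln T ~ Normal(μ,σ), so the p-quantile of ln T is μ + z_p·σ.
ln(525) = 6.263 and ln(1260) = 7.139; z_{0.06} = -1.555, z_{0.5} = 0.
σ = (7.139 − 6.263)/(0 − (-1.555)) = 0.563.
μ = 6.263 − (-1.555)·0.563 = 7.139.

μ ≈ 7.139, σ ≈ 0.563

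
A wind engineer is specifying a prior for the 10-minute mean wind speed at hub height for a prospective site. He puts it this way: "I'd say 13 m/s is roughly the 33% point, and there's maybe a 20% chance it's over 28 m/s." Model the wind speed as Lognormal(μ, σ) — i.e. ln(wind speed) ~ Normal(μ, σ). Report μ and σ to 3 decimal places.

If T ~ Lognormal(μ,σ) then ln T ~ Normal(μ,σ), so the p-quantile of ln T is μ + z_p·σ.
ln(13) = 2.565 and ln(28) = 3.332; z_{0.33} = -0.4399, z_{0.8} = 0.8416.
σ = (3.332 − 2.565)/(0.8416 − (-0.4399)) = 0.599.
μ = 2.565 − (-0.4399)·0.599 = 2.828.

μ ≈ 2.828, σ ≈ 0.599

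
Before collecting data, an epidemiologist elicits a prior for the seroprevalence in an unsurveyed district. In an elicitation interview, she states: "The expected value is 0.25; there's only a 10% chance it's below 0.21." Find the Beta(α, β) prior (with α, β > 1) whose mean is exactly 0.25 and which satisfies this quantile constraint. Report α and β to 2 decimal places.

With mean 0.25 fixed, write α = 0.25s, β = 0.75s where s = α+β.
Need P(θ < 0.21) = 0.1 under Beta(0.25s, 0.75s). Normal approximation: (q−m)/√(m(1−m)/s) ≈ z_{0.1} = -1.28, so s ≈ 0.25·0.75·(-1.28)²/(0.21−0.25)² = 192.5.
At s = 192.5: P(θ<0.21) ≈ 0.096. Adjusting to match 0.1 gives s ≈ 186.29.
So α = 0.25·186.29 ≈ 46.57, β = 0.75·186.29 ≈ 139.72.

α ≈ 46.57, β ≈ 139.72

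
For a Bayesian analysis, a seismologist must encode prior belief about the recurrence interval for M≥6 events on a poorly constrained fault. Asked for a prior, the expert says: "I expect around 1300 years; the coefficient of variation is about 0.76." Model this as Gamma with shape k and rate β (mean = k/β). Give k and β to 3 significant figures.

For Gamma(k, rate β): mean = k/β, variance = k/β², so CV = 1/√k.
CV = 0.76, hence k = 1/CV² = 1.73.
Then β = k/mean = 1.73/1300 = 0.00133.

k ≈ 1.73, β ≈ 0.00133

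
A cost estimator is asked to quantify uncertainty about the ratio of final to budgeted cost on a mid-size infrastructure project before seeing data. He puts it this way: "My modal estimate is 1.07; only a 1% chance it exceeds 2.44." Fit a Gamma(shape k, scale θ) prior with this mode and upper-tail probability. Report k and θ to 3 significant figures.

Gamma(k,θ) with k>1 has mode (k−1)θ, so θ = 1.07/(k−1).
Need P(X < 2.44) = 0.99 with θ tied to k this way. Start at k = 2, θ = 1.07: P(X<2.44) ≈ 0.665.
Too low — raise k to concentrate. Iterating converges to k ≈ 8.04.
Then θ = 1.07/(8.04−1) ≈ 0.152.

k ≈ 8.04, θ ≈ 0.152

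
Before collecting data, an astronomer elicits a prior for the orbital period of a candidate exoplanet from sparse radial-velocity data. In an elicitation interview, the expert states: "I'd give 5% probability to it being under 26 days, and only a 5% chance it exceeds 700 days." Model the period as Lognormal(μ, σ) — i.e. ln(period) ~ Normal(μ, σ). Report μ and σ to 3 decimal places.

μ ≈ 4.905, σ ≈ 1.001

If T ~ Lognormal(μ,σ) then ln T ~ Normal(μ,σ), so the p-quantile of ln T is μ + z_p·σ.
ln(26) = 3.258 and ln(700) = 6.551; z_{0.05} = -1.645, z_{0.95} = 1.645.
σ = (6.551 − 3.258)/(1.645 − (-1.645)) = 1.001.
μ = 3.258 − (-1.645)·1.001 = 4.905.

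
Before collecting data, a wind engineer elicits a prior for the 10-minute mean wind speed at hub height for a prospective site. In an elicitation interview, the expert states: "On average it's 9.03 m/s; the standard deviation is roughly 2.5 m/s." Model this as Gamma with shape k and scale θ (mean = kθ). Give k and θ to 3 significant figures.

k ≈ 13, θ ≈ 0.692

For Gamma(k, scale θ): mean = kθ, variance = kθ², so CV = 1/√k.
CV = SD/mean = 2.5/9.03 = 0.2769, hence k = 1/CV² = 13.
Then θ = mean/k = 9.03/13 = 0.692.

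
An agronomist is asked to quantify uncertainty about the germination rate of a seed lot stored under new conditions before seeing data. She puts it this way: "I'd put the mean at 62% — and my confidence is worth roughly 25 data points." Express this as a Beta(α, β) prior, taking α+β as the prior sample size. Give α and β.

α = 15.5, β = 9.5

Under the effective-sample-size interpretation, Beta(α, β) has prior mean α/(α+β) and prior sample size α+β.
So α+β = 25 and α/(α+β) = 0.62, giving α = 0.62·25 = 15.5 and β = 25 − 15.5 = 9.5.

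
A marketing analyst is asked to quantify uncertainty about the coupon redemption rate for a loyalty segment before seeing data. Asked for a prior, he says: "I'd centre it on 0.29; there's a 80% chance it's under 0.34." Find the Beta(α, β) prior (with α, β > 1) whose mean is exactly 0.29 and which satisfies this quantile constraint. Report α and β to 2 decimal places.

α ≈ 16.40, β ≈ 40.16

With mean 0.29 fixed, write α = 0.29s, β = 0.71s where s = α+β.
Need P(θ < 0.34) = 0.8 under Beta(0.29s, 0.71s). Normal approximation: (q−m)/√(m(1−m)/s) ≈ z_{0.8} = 0.842, so s ≈ 0.29·0.71·(0.842)²/(0.34−0.29)² = 58.3.
At s = 58.3: P(θ<0.34) ≈ 0.803. Adjusting to match 0.8 gives s ≈ 56.57.
So α = 0.29·56.57 ≈ 16.40, β = 0.71·56.57 ≈ 40.16.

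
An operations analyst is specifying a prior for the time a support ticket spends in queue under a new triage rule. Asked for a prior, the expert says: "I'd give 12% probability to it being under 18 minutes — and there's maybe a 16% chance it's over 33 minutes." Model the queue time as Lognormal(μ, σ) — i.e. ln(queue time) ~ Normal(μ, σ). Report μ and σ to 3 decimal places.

μ ≈ 3.219, σ ≈ 0.279

If T ~ Lognormal(μ,σ) then ln T ~ Normal(μ,σ), so the p-quantile of ln T is μ + z_p·σ.
ln(18) = 2.89 and ln(33) = 3.497; z_{0.12} = -1.175, z_{0.84} = 0.9945.
σ = (3.497 − 2.89)/(0.9945 − (-1.175)) = 0.279.
μ = 2.89 − (-1.175)·0.279 = 3.219.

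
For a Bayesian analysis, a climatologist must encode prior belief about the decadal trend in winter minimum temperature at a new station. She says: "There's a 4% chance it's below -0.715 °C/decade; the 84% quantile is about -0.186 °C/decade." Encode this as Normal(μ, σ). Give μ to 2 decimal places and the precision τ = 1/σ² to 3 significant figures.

For Normal(μ,σ), the p-quantile is μ + z_p·σ. Here z_{0.04} = -1.751, z_{0.84} = 0.9945.
So -0.715 = μ − 1.751σ and -0.186 = μ + 0.9945σ.
Subtracting: σ = (-0.186 − -0.715)/(0.9945 − (-1.751)) = 0.19.
Then μ = -0.715 − (-1.751)·0.19 = -0.38.
Precision τ = 1/σ² = 1/0.1927² = 26.9.

μ = -0.38, τ = 26.9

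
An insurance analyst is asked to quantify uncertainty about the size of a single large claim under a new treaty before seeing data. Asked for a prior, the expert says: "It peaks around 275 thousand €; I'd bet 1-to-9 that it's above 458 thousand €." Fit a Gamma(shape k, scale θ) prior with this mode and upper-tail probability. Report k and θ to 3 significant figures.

k ≈ 8.26, θ ≈ 37.9

Gamma(k,θ) with k>1 has mode (k−1)θ, so θ = 275/(k−1).
Need P(X < 458) = 0.9 with θ tied to k this way. Start at k = 2, θ = 275: P(X<458) ≈ 0.496.
Too low — raise k to concentrate. Iterating converges to k ≈ 8.26.
Then θ = 275/(8.26−1) ≈ 37.9.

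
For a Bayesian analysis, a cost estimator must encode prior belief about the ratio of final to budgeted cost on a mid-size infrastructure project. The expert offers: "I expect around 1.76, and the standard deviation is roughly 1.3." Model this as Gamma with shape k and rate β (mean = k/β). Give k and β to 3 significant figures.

For Gamma(k, rate β): mean = k/β, variance = k/β², so CV = 1/√k.
CV = SD/mean = 1.3/1.76 = 0.7386, hence k = 1/CV² = 1.83.
Then β = k/mean = 1.83/1.76 = 1.04.

k ≈ 1.83, β ≈ 1.04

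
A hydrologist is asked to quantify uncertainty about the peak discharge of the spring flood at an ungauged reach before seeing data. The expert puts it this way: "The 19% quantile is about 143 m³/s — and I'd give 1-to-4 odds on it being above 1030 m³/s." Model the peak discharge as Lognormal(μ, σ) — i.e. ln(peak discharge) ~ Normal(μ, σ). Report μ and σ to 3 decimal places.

If T ~ Lognormal(μ,σ) then ln T ~ Normal(μ,σ), so the p-quantile of ln T is μ + z_p·σ.
ln(143) = 4.963 and ln(1030) = 6.937; z_{0.19} = -0.8779, z_{0.8} = 0.8416.
σ = (6.937 − 4.963)/(0.8416 − (-0.8779)) = 1.148.
μ = 4.963 − (-0.8779)·1.148 = 5.971.

μ ≈ 5.971, σ ≈ 1.148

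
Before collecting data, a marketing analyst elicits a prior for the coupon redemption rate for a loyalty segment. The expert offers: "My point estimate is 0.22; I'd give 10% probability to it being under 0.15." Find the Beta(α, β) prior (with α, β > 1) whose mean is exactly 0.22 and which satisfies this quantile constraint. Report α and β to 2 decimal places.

α ≈ 11.66, β ≈ 41.34

With mean 0.22 fixed, write α = 0.22s, β = 0.78s where s = α+β.
Need P(θ < 0.15) = 0.1 under Beta(0.22s, 0.78s). Normal approximation: (q−m)/√(m(1−m)/s) ≈ z_{0.1} = -1.28, so s ≈ 0.22·0.78·(-1.28)²/(0.15−0.22)² = 57.5.
At s = 57.5: P(θ<0.15) ≈ 0.090. Adjusting to match 0.1 gives s ≈ 53.00.
So α = 0.22·53.00 ≈ 11.66, β = 0.78·53.00 ≈ 41.34.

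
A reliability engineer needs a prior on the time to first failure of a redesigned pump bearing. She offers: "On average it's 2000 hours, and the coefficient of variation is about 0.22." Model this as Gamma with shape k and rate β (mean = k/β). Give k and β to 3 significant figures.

k ≈ 20.7, β ≈ 0.0103

For Gamma(k, rate β): mean = k/β, variance = k/β², so CV = 1/√k.
CV = 0.22, hence k = 1/CV² = 20.7.
Then β = k/mean = 20.7/2000 = 0.0103.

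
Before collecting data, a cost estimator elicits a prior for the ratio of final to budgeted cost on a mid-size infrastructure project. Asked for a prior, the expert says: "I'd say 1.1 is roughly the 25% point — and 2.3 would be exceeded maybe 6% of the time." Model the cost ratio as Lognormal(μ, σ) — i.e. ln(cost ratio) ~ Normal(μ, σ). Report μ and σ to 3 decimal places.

μ ≈ 0.318, σ ≈ 0.331

If T ~ Lognormal(μ,σ) then ln T ~ Normal(μ,σ), so the p-quantile of ln T is μ + z_p·σ.
ln(1.1) = 0.09531 and ln(2.3) = 0.8329; z_{0.25} = -0.6745, z_{0.94} = 1.555.
σ = (0.8329 − 0.09531)/(1.555 − (-0.6745)) = 0.331.
μ = 0.09531 − (-0.6745)·0.331 = 0.318.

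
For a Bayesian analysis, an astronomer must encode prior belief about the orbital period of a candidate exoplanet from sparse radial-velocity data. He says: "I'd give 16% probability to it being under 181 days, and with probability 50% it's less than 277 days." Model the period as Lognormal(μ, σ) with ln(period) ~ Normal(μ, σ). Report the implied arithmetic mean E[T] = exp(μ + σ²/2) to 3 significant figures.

E[T] ≈ 304 days

If T ~ Lognormal(μ,σ) then ln T ~ Normal(μ,σ), so the p-quantile of ln T is μ + z_p·σ.
ln(181) = 5.198 and ln(277) = 5.624; z_{0.16} = -0.9945, z_{0.5} = 0.
σ = (5.624 − 5.198)/(0 − (-0.9945)) = 0.428.
μ = 5.198 − (-0.9945)·0.428 = 5.624.
E[T] = exp(μ + σ²/2) = exp(5.624 + 0.0915) = 304 days.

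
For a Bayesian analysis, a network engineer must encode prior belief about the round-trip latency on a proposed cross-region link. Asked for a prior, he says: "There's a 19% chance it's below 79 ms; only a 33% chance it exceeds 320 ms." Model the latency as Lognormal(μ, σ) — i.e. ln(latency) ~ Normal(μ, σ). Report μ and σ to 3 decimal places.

μ ≈ 5.301, σ ≈ 1.062

If T ~ Lognormal(μ,σ) then ln T ~ Normal(μ,σ), so the p-quantile of ln T is μ + z_p·σ.
ln(79) = 4.369 and ln(320) = 5.768; z_{0.19} = -0.8779, z_{0.67} = 0.4399.
σ = (5.768 − 4.369)/(0.4399 − (-0.8779)) = 1.062.
μ = 4.369 − (-0.8779)·1.062 = 5.301.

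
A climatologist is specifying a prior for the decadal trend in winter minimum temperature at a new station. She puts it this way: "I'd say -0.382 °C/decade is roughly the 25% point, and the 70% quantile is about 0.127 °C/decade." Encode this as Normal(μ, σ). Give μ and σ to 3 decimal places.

μ = -0.096, σ = 0.425

For Normal(μ,σ), the p-quantile is μ + z_p·σ. Here z_{0.25} = -0.6745, z_{0.7} = 0.5244.
So -0.382 = μ − 0.6745σ and 0.127 = μ + 0.5244σ.
Subtracting: σ = (0.127 − -0.382)/(0.5244 − (-0.6745)) = 0.425.
Then μ = -0.382 − (-0.6745)·0.425 = -0.096.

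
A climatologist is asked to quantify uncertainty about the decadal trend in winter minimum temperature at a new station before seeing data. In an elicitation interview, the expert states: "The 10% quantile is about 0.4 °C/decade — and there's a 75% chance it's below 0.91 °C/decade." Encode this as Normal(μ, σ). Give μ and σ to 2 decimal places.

μ = 0.73, σ = 0.26

The p-quantile of Normal(μ,σ) is μ + z_p·σ, with z_{0.1} = -1.282 and z_{0.75} = 0.6745.
Eliminate σ: μ = (z₂·x₁ − z₁·x₂)/(z₂ − z₁) = (0.6745·0.4 − (-1.282)·0.91)/1.956 = 0.73.
Then σ = (x₂ − x₁)/(z₂ − z₁) = (0.91 − 0.4)/1.956 = 0.26.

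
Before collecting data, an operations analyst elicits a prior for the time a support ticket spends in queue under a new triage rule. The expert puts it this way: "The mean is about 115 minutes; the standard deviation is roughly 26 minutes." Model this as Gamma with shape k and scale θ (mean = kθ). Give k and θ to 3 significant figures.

k ≈ 19.6, θ ≈ 5.88

For Gamma(k, scale θ): mean = kθ, variance = kθ², so CV = 1/√k.
CV = SD/mean = 26/115 = 0.2261, hence k = 1/CV² = 19.6.
Then θ = mean/k = 115/19.6 = 5.88.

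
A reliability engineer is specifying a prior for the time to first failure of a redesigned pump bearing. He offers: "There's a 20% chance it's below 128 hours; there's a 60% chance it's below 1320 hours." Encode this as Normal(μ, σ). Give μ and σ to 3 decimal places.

For Normal(μ,σ), the p-quantile is μ + z_p·σ. Here z_{0.2} = -0.8416, z_{0.6} = 0.2533.
So 128 = μ − 0.8416σ and 1320 = μ + 0.2533σ.
Subtracting: σ = (1320 − 128)/(0.2533 − (-0.8416)) = 1088.616.
Then μ = 128 − (-0.8416)·1088.616 = 1044.202.

μ = 1044.202, σ = 1088.616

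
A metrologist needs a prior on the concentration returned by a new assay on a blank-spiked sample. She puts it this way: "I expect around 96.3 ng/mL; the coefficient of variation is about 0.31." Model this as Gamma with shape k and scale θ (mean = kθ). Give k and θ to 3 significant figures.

k ≈ 10.4, θ ≈ 9.25

For Gamma(k, scale θ): mean = kθ, variance = kθ², so CV = 1/√k.
CV = 0.31, hence k = 1/CV² = 10.4.
Then θ = mean/k = 96.3/10.4 = 9.25.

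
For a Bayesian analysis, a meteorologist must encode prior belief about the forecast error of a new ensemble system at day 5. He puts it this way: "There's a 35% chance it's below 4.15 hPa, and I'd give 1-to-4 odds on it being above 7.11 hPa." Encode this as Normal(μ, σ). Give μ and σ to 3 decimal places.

μ = 5.080, σ = 2.413

The p-quantile of Normal(μ,σ) is μ + z_p·σ, with z_{0.35} = -0.3853 and z_{0.8} = 0.8416.
Eliminate σ: μ = (z₂·x₁ − z₁·x₂)/(z₂ − z₁) = (0.8416·4.15 − (-0.3853)·7.11)/1.227 = 5.080.
Then σ = (x₂ − x₁)/(z₂ − z₁) = (7.11 − 4.15)/1.227 = 2.413.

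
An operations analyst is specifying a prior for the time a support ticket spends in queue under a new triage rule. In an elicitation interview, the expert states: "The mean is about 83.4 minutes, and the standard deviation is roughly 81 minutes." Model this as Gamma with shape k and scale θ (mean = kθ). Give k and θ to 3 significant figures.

For Gamma(k, scale θ): mean = kθ, variance = kθ², so CV = 1/√k.
CV = SD/mean = 81/83.4 = 0.9712, hence k = 1/CV² = 1.06.
Then θ = mean/k = 83.4/1.06 = 78.7.

k ≈ 1.06, θ ≈ 78.7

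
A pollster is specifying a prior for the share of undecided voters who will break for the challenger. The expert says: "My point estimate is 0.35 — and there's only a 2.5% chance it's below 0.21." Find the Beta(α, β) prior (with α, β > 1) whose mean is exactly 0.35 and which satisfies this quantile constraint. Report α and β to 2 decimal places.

α ≈ 13.56, β ≈ 25.17

With mean 0.35 fixed, write α = 0.35s, β = 0.65s where s = α+β.
Need P(θ < 0.21) = 0.025 under Beta(0.35s, 0.65s). Normal approximation: (q−m)/√(m(1−m)/s) ≈ z_{0.025} = -1.96, so s ≈ 0.35·0.65·(-1.96)²/(0.21−0.35)² = 44.6.
At s = 44.6: P(θ<0.21) ≈ 0.017. Adjusting to match 0.025 gives s ≈ 38.73.
So α = 0.35·38.73 ≈ 13.56, β = 0.65·38.73 ≈ 25.17.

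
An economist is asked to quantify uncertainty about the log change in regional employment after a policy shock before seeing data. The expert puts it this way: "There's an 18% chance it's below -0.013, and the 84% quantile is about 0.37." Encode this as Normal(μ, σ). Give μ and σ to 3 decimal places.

μ = 0.171, σ = 0.201

The p-quantile of Normal(μ,σ) is μ + z_p·σ, with z_{0.18} = -0.9154 and z_{0.84} = 0.9945.
Eliminate σ: μ = (z₂·x₁ − z₁·x₂)/(z₂ − z₁) = (0.9945·-0.013 − (-0.9154)·0.37)/1.91 = 0.171.
Then σ = (x₂ − x₁)/(z₂ − z₁) = (0.37 − -0.013)/1.91 = 0.201.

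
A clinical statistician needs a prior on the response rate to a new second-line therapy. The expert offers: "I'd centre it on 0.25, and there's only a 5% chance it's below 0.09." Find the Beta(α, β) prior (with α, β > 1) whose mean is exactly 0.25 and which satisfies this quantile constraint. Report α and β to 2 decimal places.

α ≈ 3.59, β ≈ 10.76

With mean 0.25 fixed, write α = 0.25s, β = 0.75s where s = α+β.
Need P(θ < 0.09) = 0.05 under Beta(0.25s, 0.75s). Normal approximation: (q−m)/√(m(1−m)/s) ≈ z_{0.05} = -1.64, so s ≈ 0.25·0.75·(-1.64)²/(0.09−0.25)² = 19.8.
At s = 19.8: P(θ<0.09) ≈ 0.024. Adjusting to match 0.05 gives s ≈ 14.35.
So α = 0.25·14.35 ≈ 3.59, β = 0.75·14.35 ≈ 10.76.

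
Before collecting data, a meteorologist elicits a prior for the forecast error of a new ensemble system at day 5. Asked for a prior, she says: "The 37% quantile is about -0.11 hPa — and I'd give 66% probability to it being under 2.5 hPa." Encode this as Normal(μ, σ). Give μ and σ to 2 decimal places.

μ = 1.05, σ = 3.51

For Normal(μ,σ), the p-quantile is μ + z_p·σ. Here z_{0.37} = -0.3319, z_{0.66} = 0.4125.
So -0.11 = μ − 0.3319σ and 2.5 = μ + 0.4125σ.
Subtracting: σ = (2.5 − -0.11)/(0.4125 − (-0.3319)) = 3.51.
Then μ = -0.11 − (-0.3319)·3.51 = 1.05.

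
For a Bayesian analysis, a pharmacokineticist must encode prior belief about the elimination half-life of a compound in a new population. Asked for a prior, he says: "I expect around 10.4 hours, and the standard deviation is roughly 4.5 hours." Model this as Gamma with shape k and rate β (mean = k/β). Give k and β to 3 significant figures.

For Gamma(k, rate β): mean = k/β, variance = k/β², so CV = 1/√k.
CV = SD/mean = 4.5/10.4 = 0.4327, hence k = 1/CV² = 5.34.
Then β = k/mean = 5.34/10.4 = 0.514.

k ≈ 5.34, β ≈ 0.514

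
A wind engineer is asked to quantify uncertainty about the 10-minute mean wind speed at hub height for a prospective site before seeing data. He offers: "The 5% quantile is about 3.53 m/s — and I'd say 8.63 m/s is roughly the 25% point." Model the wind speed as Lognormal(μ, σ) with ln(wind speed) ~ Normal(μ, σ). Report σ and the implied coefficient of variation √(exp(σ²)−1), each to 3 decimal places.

σ ≈ 0.921, CV ≈ 1.156

If T ~ Lognormal(μ,σ) then ln T ~ Normal(μ,σ), so the p-quantile of ln T is μ + z_p·σ.
ln(3.53) = 1.261 and ln(8.63) = 2.155; z_{0.05} = -1.645, z_{0.25} = -0.6745.
σ = (2.155 − 1.261)/(-0.6745 − (-1.645)) = 0.921.
μ = 1.261 − (-1.645)·0.921 = 2.777.
CV = √(exp(σ²)−1) = √(exp(0.8487)−1) = 1.156.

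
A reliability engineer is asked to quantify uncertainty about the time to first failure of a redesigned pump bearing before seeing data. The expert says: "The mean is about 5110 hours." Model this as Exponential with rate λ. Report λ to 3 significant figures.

λ ≈ 0.000196

Exponential mean = 1/λ, so λ = 1/5110.0 = 0.000196.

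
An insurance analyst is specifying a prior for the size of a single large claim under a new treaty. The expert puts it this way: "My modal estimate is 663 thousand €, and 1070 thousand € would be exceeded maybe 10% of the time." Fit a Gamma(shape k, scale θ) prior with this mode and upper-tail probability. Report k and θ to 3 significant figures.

Gamma(k,θ) with k>1 has mode (k−1)θ, so θ = 663/(k−1).
Need P(X < 1070) = 0.9 with θ tied to k this way. Start at k = 2, θ = 663: P(X<1070) ≈ 0.480.
Too low — raise k to concentrate. Iterating converges to k ≈ 9.21.
Then θ = 663/(9.21−1) ≈ 80.8.

k ≈ 9.21, θ ≈ 80.8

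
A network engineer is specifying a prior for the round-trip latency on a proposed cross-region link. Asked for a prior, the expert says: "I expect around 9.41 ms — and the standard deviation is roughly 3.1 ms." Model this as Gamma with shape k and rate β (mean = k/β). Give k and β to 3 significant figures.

k ≈ 9.21, β ≈ 0.979

For Gamma(k, rate β): mean = k/β, variance = k/β², so CV = 1/√k.
CV = SD/mean = 3.1/9.41 = 0.3294, hence k = 1/CV² = 9.21.
Then β = k/mean = 9.21/9.41 = 0.979.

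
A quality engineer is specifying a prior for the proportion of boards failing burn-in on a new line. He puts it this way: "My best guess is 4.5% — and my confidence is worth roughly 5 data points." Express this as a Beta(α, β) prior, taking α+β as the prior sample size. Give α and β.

α = 0.225, β = 4.775

Under the effective-sample-size interpretation, Beta(α, β) has prior mean α/(α+β) and prior sample size α+β.
So α+β = 5 and α/(α+β) = 0.045, giving α = 0.045·5 = 0.225 and β = 5 − 0.225 = 4.775.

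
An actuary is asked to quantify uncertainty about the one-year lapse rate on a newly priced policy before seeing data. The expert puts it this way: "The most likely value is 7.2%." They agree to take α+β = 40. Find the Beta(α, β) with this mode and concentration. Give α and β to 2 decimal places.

α = 3.74, β = 36.26

For α,β > 1 the Beta mode is (α−1)/(α+β−2). With α+β = 40, the mode is (α−1)/38.
Set (α−1)/38 = 0.072 → α = 1 + 0.072·38 = 3.74.
β = 40 − α = 36.26.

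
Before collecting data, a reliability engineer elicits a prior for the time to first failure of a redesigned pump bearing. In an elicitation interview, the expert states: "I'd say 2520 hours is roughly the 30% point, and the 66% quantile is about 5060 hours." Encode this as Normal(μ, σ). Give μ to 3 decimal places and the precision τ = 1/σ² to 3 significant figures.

μ = 3941.741, τ = 1.36e-07

For Normal(μ,σ), the p-quantile is μ + z_p·σ. Here z_{0.3} = -0.5244, z_{0.66} = 0.4125.
So 2520 = μ − 0.5244σ and 5060 = μ + 0.4125σ.
Subtracting: σ = (5060 − 2520)/(0.4125 − (-0.5244)) = 2711.174.
Then μ = 2520 − (-0.5244)·2711.174 = 3941.741.
Precision τ = 1/σ² = 1/2711² = 1.36e-07.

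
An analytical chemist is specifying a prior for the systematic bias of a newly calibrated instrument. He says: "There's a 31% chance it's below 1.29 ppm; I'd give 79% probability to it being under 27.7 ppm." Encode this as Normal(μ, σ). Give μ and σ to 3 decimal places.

For Normal(μ,σ), the p-quantile is μ + z_p·σ. Here z_{0.31} = -0.4959, z_{0.79} = 0.8064.
So 1.29 = μ − 0.4959σ and 27.7 = μ + 0.8064σ.
Subtracting: σ = (27.7 − 1.29)/(0.8064 − (-0.4959)) = 20.280.
Then μ = 1.29 − (-0.4959)·20.280 = 11.346.

μ = 11.346, σ = 20.280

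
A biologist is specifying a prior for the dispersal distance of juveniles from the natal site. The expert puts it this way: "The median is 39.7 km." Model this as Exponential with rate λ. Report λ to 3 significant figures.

λ ≈ 0.0175

Exponential median = ln 2 / λ, so λ = ln 2 / 39.7 = 0.0175.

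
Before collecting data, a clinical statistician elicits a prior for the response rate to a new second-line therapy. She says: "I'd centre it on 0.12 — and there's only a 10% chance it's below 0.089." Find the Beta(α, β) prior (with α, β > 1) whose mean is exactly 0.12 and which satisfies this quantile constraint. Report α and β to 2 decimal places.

With mean 0.12 fixed, write α = 0.12s, β = 0.88s where s = α+β.
Need P(θ < 0.089) = 0.1 under Beta(0.12s, 0.88s). Normal approximation: (q−m)/√(m(1−m)/s) ≈ z_{0.1} = -1.28, so s ≈ 0.12·0.88·(-1.28)²/(0.089−0.12)² = 180.5.
At s = 180.5: P(θ<0.089) ≈ 0.091. Adjusting to match 0.1 gives s ≈ 167.63.
So α = 0.12·167.63 ≈ 20.12, β = 0.88·167.63 ≈ 147.51.

α ≈ 20.12, β ≈ 147.51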